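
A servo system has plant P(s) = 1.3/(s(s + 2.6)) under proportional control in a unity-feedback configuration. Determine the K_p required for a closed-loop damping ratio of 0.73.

K_p = 2.44

Closed-loop characteristic equation: s² + 2.6s + K_p·1.3 = 0.
So ω_n = √(1.3K_p) and 2ζω_n = 2.6, giving ζ = 2.6/(2√(1.3K_p)).
Setting ζ = 0.73: √(1.3K_p) = 2.6/(2·0.73) = 1.781, so K_p = 3.171/1.3 = 2.44.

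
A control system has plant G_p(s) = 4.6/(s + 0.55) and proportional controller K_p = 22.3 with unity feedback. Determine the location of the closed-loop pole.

Closed-loop transfer function: T(s) = K_p·G_p(s)/(1 + K_p·G_p(s)) = 102.6/(s + 0.55 + 102.6) = 102.6/(s + 103.1).
The closed-loop pole is at s = −103.1.

s = -103.1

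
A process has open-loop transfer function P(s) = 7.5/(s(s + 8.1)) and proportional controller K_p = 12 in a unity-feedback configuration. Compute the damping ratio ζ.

1 + K_p·P(s) = 0 gives s² + 8.1s + 90 = 0.
Matching s² + 2ζω_n s + ω_n²: ω_n = √90 = 9.487 rad/s and 2ζω_n = 8.1, so ζ = 8.1/(2·9.487) = 0.427.

ζ = 0.427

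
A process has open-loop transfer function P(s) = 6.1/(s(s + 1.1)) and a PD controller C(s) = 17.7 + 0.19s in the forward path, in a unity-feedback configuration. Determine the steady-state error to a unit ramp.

0.0102

The loop has one pole at the origin (type 1). Velocity error constant K_v = lim_{s→0} s·C(s)P(s) = 17.7·6.1/1.1 = 98.15.
Steady-state error to a unit ramp: e_ss = 1/K_v = 0.0102.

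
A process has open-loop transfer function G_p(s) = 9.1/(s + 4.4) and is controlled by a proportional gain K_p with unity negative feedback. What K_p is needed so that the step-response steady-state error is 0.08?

Steady-state error for a unit step on this type-0 loop is 1/(1 + K_p·G_p(0)).
G_p(0) = 2.068. Require 1/(1 + K_p·2.068) = 0.08, so 1 + 2.068·K_p = 12.5.
K_p = (12.5 − 1)/2.068 = 5.56.

K_p = 5.56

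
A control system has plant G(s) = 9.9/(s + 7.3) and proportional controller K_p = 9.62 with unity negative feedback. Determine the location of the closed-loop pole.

s = -102.5

Closed-loop transfer function: T(s) = K_p·G(s)/(1 + K_p·G(s)) = 95.24/(s + 7.3 + 95.24) = 95.24/(s + 102.5).
The closed-loop pole is at s = −102.5.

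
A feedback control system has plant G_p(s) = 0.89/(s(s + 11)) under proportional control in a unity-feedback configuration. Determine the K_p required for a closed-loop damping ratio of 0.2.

K_p = 850

Closed-loop characteristic equation: s² + 11s + K_p·0.89 = 0.
So ω_n = √(0.89K_p) and 2ζω_n = 11, giving ζ = 11/(2√(0.89K_p)).
Setting ζ = 0.2: √(0.89K_p) = 11/(2·0.2) = 27.5, so K_p = 756.2/0.89 = 850.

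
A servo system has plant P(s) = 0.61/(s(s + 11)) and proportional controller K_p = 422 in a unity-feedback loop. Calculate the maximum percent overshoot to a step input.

31.8%

From 1 + K_pP(s) = 0: s² + 11s + 257.4 = 0 ⇒ ω_n = 16.04, ζ = 0.3428.
%OS = 100·exp(−πζ/√(1−ζ²)) = 100·exp(−π·0.3428/√0.8825) = 31.8%.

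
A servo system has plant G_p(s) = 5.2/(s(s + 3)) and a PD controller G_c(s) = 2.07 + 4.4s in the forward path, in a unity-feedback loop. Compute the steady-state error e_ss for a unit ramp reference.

0.279

The loop has one pole at the origin (type 1). Velocity error constant K_v = lim_{s→0} s·G_c(s)G_p(s) = 2.07·5.2/3 = 3.588.
Steady-state error to a unit ramp: e_ss = 1/K_v = 0.279.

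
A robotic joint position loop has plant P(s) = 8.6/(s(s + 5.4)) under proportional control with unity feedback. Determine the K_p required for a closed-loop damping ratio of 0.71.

Closed-loop characteristic equation: s² + 5.4s + K_p·8.6 = 0.
So ω_n = √(8.6K_p) and 2ζω_n = 5.4, giving ζ = 5.4/(2√(8.6K_p)).
Setting ζ = 0.71: √(8.6K_p) = 5.4/(2·0.71) = 3.803, so K_p = 14.46/8.6 = 1.68.

K_p = 1.68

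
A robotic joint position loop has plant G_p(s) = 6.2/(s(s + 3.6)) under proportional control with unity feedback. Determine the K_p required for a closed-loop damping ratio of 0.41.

K_p = 3.11

Closed-loop characteristic equation: s² + 3.6s + K_p·6.2 = 0.
So ω_n = √(6.2K_p) and 2ζω_n = 3.6, giving ζ = 3.6/(2√(6.2K_p)).
Setting ζ = 0.41: √(6.2K_p) = 3.6/(2·0.41) = 4.39, so K_p = 19.27/6.2 = 3.11.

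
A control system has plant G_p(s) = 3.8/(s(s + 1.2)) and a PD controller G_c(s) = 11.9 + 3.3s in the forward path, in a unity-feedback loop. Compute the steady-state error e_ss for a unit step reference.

The open loop G_c(s)G_p(s) has a pole at the origin (type 1), so the static position error constant is infinite and e_ss = 1/(1+∞) = 0.

0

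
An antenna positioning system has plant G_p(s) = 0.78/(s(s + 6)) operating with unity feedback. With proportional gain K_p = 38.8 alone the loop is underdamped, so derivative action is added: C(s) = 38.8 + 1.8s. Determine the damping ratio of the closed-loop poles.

ζ = 0.673

Forward path: (38.8 + 1.8s)·0.78/(s(s+6)). The closed-loop characteristic equation is s² + (6 + 0.78·1.8)s + 0.78·38.8 = 0.
That is s² + 7.404s + 30.26 = 0, so ω_n = 5.501 rad/s and ζ = 7.404/(2·5.501) = 0.6729.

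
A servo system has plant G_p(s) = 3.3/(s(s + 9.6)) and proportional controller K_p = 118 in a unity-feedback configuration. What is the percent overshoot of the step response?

From 1 + K_pG_p(s) = 0: s² + 9.6s + 389.4 = 0 ⇒ ω_n = 19.73, ζ = 0.2432.
%OS = 100·exp(−πζ/√(1−ζ²)) = 100·exp(−π·0.2432/√0.9408) = 45.5%.

45.5%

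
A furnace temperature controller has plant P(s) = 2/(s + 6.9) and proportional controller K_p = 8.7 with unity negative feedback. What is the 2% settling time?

Closed-loop transfer function: T(s) = K_p·P(s)/(1 + K_p·P(s)) = 17.4/(s + 6.9 + 17.4) = 17.4/(s + 24.3).
Time constant τ = 1/24.3 = 0.04115 s, so the 2% settling time is about 4τ = 0.165 s.

T_s ≈ 0.165 s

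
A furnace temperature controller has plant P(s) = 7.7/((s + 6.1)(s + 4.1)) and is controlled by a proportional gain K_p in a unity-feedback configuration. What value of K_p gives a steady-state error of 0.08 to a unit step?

K_p = 37.4

Steady-state error for a unit step on this type-0 loop is 1/(1 + K_p·P(0)).
P(0) = 0.3079. Require 1/(1 + K_p·0.3079) = 0.08, so 1 + 0.3079·K_p = 12.5.
K_p = (12.5 − 1)/0.3079 = 37.4.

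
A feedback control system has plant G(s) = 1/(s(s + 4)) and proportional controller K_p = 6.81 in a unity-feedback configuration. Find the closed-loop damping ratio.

ζ = 0.766

With unity feedback the closed-loop characteristic equation is s² + 4s + 6.81·1 = s² + 4s + 6.81 = 0.
So ω_n² = 6.81 ⇒ ω_n = 2.61 rad/s, and ζ = 4/(2ω_n) = 0.766.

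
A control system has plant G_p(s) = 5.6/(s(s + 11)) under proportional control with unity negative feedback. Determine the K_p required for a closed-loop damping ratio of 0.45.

Closed-loop characteristic equation: s² + 11s + K_p·5.6 = 0.
So ω_n = √(5.6K_p) and 2ζω_n = 11, giving ζ = 11/(2√(5.6K_p)).
Setting ζ = 0.45: √(5.6K_p) = 11/(2·0.45) = 12.22, so K_p = 149.4/5.6 = 26.7.

K_p = 26.7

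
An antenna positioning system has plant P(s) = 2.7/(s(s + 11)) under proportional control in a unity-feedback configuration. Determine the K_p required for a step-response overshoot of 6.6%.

K_p = 26.2

From %OS = 100·exp(−πζ/√(1−ζ²)) = 6.6%, ζ = −ln(0.066)/√(π²+ln²(0.066)) = 0.6543.
Characteristic equation s² + 11s + 2.7K_p = 0 gives ζ = 11/(2√(2.7K_p)).
Setting ζ = 0.6543: √(2.7K_p) = 11/(2·0.6543) = 8.406, so K_p = 70.66/2.7 = 26.2.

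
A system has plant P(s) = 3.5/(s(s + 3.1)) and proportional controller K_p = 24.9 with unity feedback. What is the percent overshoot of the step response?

Closed-loop characteristic equation: s² + 3.1s + 87.15 = 0, so ω_n = 9.335 rad/s and ζ = 3.1/(2·9.335) = 0.166.
%OS = 100·exp(−πζ/√(1−ζ²)) = 100·exp(−π·0.166/√0.9724) = 58.9%.

58.9%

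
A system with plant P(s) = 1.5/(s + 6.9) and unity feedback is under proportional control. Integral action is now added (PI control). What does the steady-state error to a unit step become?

0

Adding integral action puts a pole at s = 0 in the forward path, raising the system type to 1; a type-1 loop has zero steady-state error to a step.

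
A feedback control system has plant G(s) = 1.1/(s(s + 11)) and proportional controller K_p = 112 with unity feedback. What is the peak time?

Closed-loop characteristic equation: s² + 11s + 123.2 = 0, so ω_n = 11.1 rad/s and ζ = 11/(2·11.1) = 0.4955.
Damped frequency ω_d = ω_n√(1−ζ²) = 9.641 rad/s, so peak time T_p = π/ω_d = 0.326 s.

T_p = 0.326 s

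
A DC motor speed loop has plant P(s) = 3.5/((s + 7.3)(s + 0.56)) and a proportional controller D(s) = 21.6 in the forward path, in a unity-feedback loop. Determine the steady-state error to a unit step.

The loop is type 0. Static position error constant K_pos = D(0)·P(0) = 21.6·0.8562 = 18.49.
Steady-state error to a unit step: e_ss = 1/(1+K_pos) = 1/19.49 = 0.0513.

0.0513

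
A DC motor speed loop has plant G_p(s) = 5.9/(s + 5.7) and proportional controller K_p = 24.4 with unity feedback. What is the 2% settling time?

Closed-loop transfer function: T(s) = K_p·G_p(s)/(1 + K_p·G_p(s)) = 144/(s + 5.7 + 144) = 144/(s + 149.7).
Time constant τ = 1/149.7 = 0.006682 s, so the 2% settling time is about 4τ = 0.0267 s.

T_s ≈ 0.0267 s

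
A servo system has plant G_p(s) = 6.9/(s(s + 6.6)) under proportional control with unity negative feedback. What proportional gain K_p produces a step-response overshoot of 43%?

From %OS = 100·exp(−πζ/√(1−ζ²)) = 43%, ζ = −ln(0.43)/√(π²+ln²(0.43)) = 0.2594.
Characteristic equation s² + 6.6s + 6.9K_p = 0 gives ζ = 6.6/(2√(6.9K_p)).
Setting ζ = 0.2594: √(6.9K_p) = 6.6/(2·0.2594) = 12.72, so K_p = 161.8/6.9 = 23.4.

K_p = 23.4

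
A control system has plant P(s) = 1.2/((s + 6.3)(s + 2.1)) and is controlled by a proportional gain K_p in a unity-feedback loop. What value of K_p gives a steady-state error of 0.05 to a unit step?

K_p = 209

Steady-state error for a unit step on this type-0 loop is 1/(1 + K_p·P(0)).
P(0) = 0.0907. Require 1/(1 + K_p·0.0907) = 0.05, so 1 + 0.0907·K_p = 20.
K_p = (20 − 1)/0.0907 = 209.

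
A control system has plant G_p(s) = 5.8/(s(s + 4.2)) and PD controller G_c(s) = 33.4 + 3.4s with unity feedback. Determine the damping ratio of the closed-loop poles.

ζ = 0.859

Forward path: (33.4 + 3.4s)·5.8/(s(s+4.2)). The closed-loop characteristic equation is s² + (4.2 + 5.8·3.4)s + 5.8·33.4 = 0.
That is s² + 23.92s + 193.7 = 0, so ω_n = 13.92 rad/s and ζ = 23.92/(2·13.92) = 0.8593.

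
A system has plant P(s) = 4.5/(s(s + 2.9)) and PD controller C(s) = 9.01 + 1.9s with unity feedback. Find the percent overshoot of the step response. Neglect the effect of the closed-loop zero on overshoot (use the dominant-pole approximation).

0.158%

Forward path: (9.01 + 1.9s)·4.5/(s(s+2.9)). The closed-loop characteristic equation is s² + (2.9 + 4.5·1.9)s + 4.5·9.01 = 0.
That is s² + 11.45s + 40.55 = 0, so ω_n = 6.367 rad/s and ζ = 11.45/(2·6.367) = 0.8991.
%OS = 100·exp(−πζ/√(1−ζ²)) = 0.158%.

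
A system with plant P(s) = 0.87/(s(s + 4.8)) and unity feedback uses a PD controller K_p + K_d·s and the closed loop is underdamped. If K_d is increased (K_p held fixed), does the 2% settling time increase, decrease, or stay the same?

decrease

Characteristic equation s² + (4.8 + 0.87K_d)s + 0.87K_p = 0: raising K_d increases ζω_n = (4.8+0.87K_d)/2 while the loop stays underdamped, so T_s ≈ 4/(ζω_n) decreases.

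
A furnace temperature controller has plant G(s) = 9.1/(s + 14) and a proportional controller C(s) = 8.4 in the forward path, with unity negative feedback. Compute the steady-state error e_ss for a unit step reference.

The loop is type 0. Static position error constant K_pos = C(0)·G(0) = 8.4·0.65 = 5.46.
Steady-state error to a unit step: e_ss = 1/(1+K_pos) = 1/6.46 = 0.155.

0.155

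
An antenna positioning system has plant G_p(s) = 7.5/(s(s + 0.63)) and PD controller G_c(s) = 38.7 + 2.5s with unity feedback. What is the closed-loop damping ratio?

Forward path: (38.7 + 2.5s)·7.5/(s(s+0.63)). The closed-loop characteristic equation is s² + (0.63 + 7.5·2.5)s + 7.5·38.7 = 0.
That is s² + 19.38s + 290.2 = 0, so ω_n = 17.04 rad/s and ζ = 19.38/(2·17.04) = 0.5688.

ζ = 0.569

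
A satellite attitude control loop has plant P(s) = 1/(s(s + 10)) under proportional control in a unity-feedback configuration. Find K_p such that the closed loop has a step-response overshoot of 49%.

K_p = 510

From %OS = 100·exp(−πζ/√(1−ζ²)) = 49%, ζ = −ln(0.49)/√(π²+ln²(0.49)) = 0.2214.
Characteristic equation s² + 10s + 1K_p = 0 gives ζ = 10/(2√(1K_p)).
Setting ζ = 0.2214: √(1K_p) = 10/(2·0.2214) = 22.58, so K_p = 509.9/1 = 510.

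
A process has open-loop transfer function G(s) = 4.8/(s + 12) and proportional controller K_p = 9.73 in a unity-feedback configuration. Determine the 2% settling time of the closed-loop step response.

Closed-loop transfer function: T(s) = K_p·G(s)/(1 + K_p·G(s)) = 46.7/(s + 12 + 46.7) = 46.7/(s + 58.7).
Time constant τ = 1/58.7 = 0.01703 s, so the 2% settling time is about 4τ = 0.0681 s.

T_s ≈ 0.0681 s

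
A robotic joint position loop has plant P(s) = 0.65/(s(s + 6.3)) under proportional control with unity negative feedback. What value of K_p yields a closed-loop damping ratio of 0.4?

Closed-loop characteristic equation: s² + 6.3s + K_p·0.65 = 0.
So ω_n = √(0.65K_p) and 2ζω_n = 6.3, giving ζ = 6.3/(2√(0.65K_p)).
Setting ζ = 0.4: √(0.65K_p) = 6.3/(2·0.4) = 7.875, so K_p = 62.02/0.65 = 95.4.

K_p = 95.4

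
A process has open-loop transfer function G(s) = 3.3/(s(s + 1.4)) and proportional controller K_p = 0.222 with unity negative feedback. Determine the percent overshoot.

From 1 + K_pG(s) = 0: s² + 1.4s + 0.7326 = 0 ⇒ ω_n = 0.8559, ζ = 0.8178.
%OS = 100·exp(−πζ/√(1−ζ²)) = 100·exp(−π·0.8178/√0.3311) = 1.15%.

1.15%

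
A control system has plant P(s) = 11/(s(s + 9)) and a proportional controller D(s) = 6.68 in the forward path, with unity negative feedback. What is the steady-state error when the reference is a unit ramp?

0.122

The loop has one pole at the origin (type 1). Velocity error constant K_v = lim_{s→0} s·D(s)P(s) = 6.68·11/9 = 8.164.
Steady-state error to a unit ramp: e_ss = 1/K_v = 0.122.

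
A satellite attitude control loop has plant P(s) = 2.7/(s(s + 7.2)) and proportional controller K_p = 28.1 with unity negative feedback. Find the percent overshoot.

The closed-loop denominator s² + 7.2s + 75.87 gives ω_n = √75.87 = 8.71 and ζ = 7.2/(2ω_n) = 0.4133.
%OS = 100·exp(−πζ/√(1−ζ²)) = 100·exp(−π·0.4133/√0.8292) = 24%.

24%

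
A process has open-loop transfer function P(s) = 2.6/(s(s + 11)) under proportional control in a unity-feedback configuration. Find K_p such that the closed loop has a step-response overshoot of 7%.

K_p = 27.9

From %OS = 100·exp(−πζ/√(1−ζ²)) = 7%, ζ = −ln(0.07)/√(π²+ln²(0.07)) = 0.6461.
Characteristic equation s² + 11s + 2.6K_p = 0 gives ζ = 11/(2√(2.6K_p)).
Setting ζ = 0.6461: √(2.6K_p) = 11/(2·0.6461) = 8.513, so K_p = 72.47/2.6 = 27.9.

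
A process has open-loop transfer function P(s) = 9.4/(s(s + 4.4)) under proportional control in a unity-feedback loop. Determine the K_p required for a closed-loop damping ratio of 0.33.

Closed-loop characteristic equation: s² + 4.4s + K_p·9.4 = 0.
So ω_n = √(9.4K_p) and 2ζω_n = 4.4, giving ζ = 4.4/(2√(9.4K_p)).
Setting ζ = 0.33: √(9.4K_p) = 4.4/(2·0.33) = 6.667, so K_p = 44.44/9.4 = 4.73.

K_p = 4.73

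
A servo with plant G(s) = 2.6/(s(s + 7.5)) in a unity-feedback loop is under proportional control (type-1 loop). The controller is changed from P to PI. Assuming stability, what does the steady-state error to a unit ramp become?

0

The integrator raises the loop to type 2, so K_v → ∞ and e_ss to a ramp is zero.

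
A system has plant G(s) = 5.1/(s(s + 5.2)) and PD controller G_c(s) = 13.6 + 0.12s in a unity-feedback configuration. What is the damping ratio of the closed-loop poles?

ζ = 0.349

Forward path: (13.6 + 0.12s)·5.1/(s(s+5.2)). The closed-loop characteristic equation is s² + (5.2 + 5.1·0.12)s + 5.1·13.6 = 0.
That is s² + 5.812s + 69.36 = 0, so ω_n = 8.328 rad/s and ζ = 5.812/(2·8.328) = 0.3489.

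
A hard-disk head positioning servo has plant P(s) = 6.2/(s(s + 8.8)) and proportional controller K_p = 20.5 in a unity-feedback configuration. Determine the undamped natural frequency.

ω_n = 11.3 rad/s

1 + K_p·P(s) = 0 gives s² + 8.8s + 127.1 = 0.
Matching s² + 2ζω_n s + ω_n²: ω_n = √127.1 = 11.27 rad/s and 2ζω_n = 8.8, so ζ = 8.8/(2·11.27) = 0.39.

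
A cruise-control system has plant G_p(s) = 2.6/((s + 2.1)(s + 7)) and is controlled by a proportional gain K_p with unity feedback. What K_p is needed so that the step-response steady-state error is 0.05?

The loop is type 0, so e_ss(step) = 1/(1 + K_pos) with K_pos = K_p·G_p(0).
G_p(0) = 0.1769. Require 1/(1 + K_p·0.1769) = 0.05, so 1 + 0.1769·K_p = 20.
K_p = (20 − 1)/0.1769 = 107.

K_p = 107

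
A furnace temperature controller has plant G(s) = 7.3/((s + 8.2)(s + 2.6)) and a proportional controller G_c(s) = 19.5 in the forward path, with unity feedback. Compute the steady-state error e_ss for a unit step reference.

The loop is type 0. Static position error constant K_pos = G_c(0)·G(0) = 19.5·0.3424 = 6.677.
Steady-state error to a unit step: e_ss = 1/(1+K_pos) = 1/7.677 = 0.13.

0.13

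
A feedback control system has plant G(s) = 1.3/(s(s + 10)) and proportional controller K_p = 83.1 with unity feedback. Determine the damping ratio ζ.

ζ = 0.481

With unity feedback the closed-loop characteristic equation is s² + 10s + 83.1·1.3 = s² + 10s + 108 = 0.
Matching s² + 2ζω_n s + ω_n²: ω_n = √108 = 10.39 rad/s and 2ζω_n = 10, so ζ = 10/(2·10.39) = 0.481.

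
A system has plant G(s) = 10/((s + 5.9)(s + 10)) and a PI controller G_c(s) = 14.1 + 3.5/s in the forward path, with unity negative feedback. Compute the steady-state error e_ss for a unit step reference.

The open loop G_c(s)G(s) has a pole at the origin (type 1), so the static position error constant is infinite and e_ss = 1/(1+∞) = 0.

0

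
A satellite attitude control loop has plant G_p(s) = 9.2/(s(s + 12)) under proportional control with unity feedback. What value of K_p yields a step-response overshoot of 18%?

K_p = 17

From %OS = 100·exp(−πζ/√(1−ζ²)) = 18%, ζ = −ln(0.18)/√(π²+ln²(0.18)) = 0.4791.
Characteristic equation s² + 12s + 9.2K_p = 0 gives ζ = 12/(2√(9.2K_p)).
Setting ζ = 0.4791: √(9.2K_p) = 12/(2·0.4791) = 12.52, so K_p = 156.8/9.2 = 17.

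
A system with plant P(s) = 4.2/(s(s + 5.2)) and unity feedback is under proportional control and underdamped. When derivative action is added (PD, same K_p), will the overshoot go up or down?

With PD the characteristic equation becomes s² + (a + K·K_d)s + K·K_p = 0; the damping term grows, ζ rises, overshoot falls.

decrease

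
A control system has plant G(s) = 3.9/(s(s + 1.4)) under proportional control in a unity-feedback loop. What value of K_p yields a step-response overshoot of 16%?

From %OS = 100·exp(−πζ/√(1−ζ²)) = 16%, ζ = −ln(0.16)/√(π²+ln²(0.16)) = 0.5039.
Characteristic equation s² + 1.4s + 3.9K_p = 0 gives ζ = 1.4/(2√(3.9K_p)).
Setting ζ = 0.5039: √(3.9K_p) = 1.4/(2·0.5039) = 1.389, so K_p = 1.93/3.9 = 0.495.

K_p = 0.495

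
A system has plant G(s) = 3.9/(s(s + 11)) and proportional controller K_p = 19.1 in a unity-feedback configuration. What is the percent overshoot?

From 1 + K_pG(s) = 0: s² + 11s + 74.49 = 0 ⇒ ω_n = 8.631, ζ = 0.6373.
%OS = 100·exp(−πζ/√(1−ζ²)) = 100·exp(−π·0.6373/√0.5939) = 7.44%.

7.44%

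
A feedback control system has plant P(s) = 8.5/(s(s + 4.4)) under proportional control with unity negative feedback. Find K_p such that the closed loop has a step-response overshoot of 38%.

K_p = 6.57

From %OS = 100·exp(−πζ/√(1−ζ²)) = 38%, ζ = −ln(0.38)/√(π²+ln²(0.38)) = 0.2943.
Characteristic equation s² + 4.4s + 8.5K_p = 0 gives ζ = 4.4/(2√(8.5K_p)).
Setting ζ = 0.2943: √(8.5K_p) = 4.4/(2·0.2943) = 7.474, so K_p = 55.86/8.5 = 6.57.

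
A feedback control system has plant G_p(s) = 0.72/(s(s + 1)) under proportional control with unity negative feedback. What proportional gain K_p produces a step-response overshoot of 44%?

From %OS = 100·exp(−πζ/√(1−ζ²)) = 44%, ζ = −ln(0.44)/√(π²+ln²(0.44)) = 0.2528.
Characteristic equation s² + 1s + 0.72K_p = 0 gives ζ = 1/(2√(0.72K_p)).
Setting ζ = 0.2528: √(0.72K_p) = 1/(2·0.2528) = 1.978, so K_p = 3.911/0.72 = 5.43.

K_p = 5.43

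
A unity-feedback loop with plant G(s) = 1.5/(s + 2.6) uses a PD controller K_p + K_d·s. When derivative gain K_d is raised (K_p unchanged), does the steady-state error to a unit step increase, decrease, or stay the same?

unchanged

K_d affects only the transient (the s-coefficient); the DC loop gain, and hence e_ss, depends only on K_p.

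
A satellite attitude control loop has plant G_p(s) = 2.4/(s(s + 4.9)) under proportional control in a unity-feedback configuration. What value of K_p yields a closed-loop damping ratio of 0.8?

K_p = 3.91

Closed-loop characteristic equation: s² + 4.9s + K_p·2.4 = 0.
So ω_n = √(2.4K_p) and 2ζω_n = 4.9, giving ζ = 4.9/(2√(2.4K_p)).
Setting ζ = 0.8: √(2.4K_p) = 4.9/(2·0.8) = 3.062, so K_p = 9.379/2.4 = 3.91.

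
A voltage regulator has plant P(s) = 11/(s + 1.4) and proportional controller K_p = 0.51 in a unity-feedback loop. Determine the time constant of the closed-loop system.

Closed-loop transfer function: T(s) = K_p·P(s)/(1 + K_p·P(s)) = 5.61/(s + 1.4 + 5.61) = 5.61/(s + 7.01).
Time constant τ = 1/7.01 = 0.143 s.

τ = 0.143 s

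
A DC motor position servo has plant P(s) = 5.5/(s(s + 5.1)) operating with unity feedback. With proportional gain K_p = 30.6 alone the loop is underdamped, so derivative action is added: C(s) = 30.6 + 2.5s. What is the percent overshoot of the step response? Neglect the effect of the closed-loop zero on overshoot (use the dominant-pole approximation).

Forward path: (30.6 + 2.5s)·5.5/(s(s+5.1)). The closed-loop characteristic equation is s² + (5.1 + 5.5·2.5)s + 5.5·30.6 = 0.
That is s² + 18.85s + 168.3 = 0, so ω_n = 12.97 rad/s and ζ = 18.85/(2·12.97) = 0.7265.
%OS = 100·exp(−πζ/√(1−ζ²)) = 3.61%.

3.61%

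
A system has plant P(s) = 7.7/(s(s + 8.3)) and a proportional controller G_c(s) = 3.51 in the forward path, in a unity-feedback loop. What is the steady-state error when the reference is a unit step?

The open loop G_c(s)P(s) has a pole at the origin (type 1), so the static position error constant is infinite and e_ss = 1/(1+∞) = 0.

0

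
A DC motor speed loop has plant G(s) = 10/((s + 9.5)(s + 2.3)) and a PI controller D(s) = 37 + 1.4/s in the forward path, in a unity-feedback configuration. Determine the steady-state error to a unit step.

The open loop D(s)G(s) has a pole at the origin (type 1), so the static position error constant is infinite and e_ss = 1/(1+∞) = 0.

0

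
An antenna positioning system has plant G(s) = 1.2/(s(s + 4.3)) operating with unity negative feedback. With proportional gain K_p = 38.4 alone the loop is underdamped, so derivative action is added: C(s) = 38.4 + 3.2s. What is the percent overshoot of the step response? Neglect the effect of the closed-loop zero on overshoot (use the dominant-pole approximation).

Forward path: (38.4 + 3.2s)·1.2/(s(s+4.3)). The closed-loop characteristic equation is s² + (4.3 + 1.2·3.2)s + 1.2·38.4 = 0.
That is s² + 8.14s + 46.08 = 0, so ω_n = 6.788 rad/s and ζ = 8.14/(2·6.788) = 0.5996.
%OS = 100·exp(−πζ/√(1−ζ²)) = 9.5%.

9.5%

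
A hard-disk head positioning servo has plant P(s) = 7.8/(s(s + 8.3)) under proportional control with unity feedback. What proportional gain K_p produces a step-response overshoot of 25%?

K_p = 13.5

From %OS = 100·exp(−πζ/√(1−ζ²)) = 25%, ζ = −ln(0.25)/√(π²+ln²(0.25)) = 0.4037.
Characteristic equation s² + 8.3s + 7.8K_p = 0 gives ζ = 8.3/(2√(7.8K_p)).
Setting ζ = 0.4037: √(7.8K_p) = 8.3/(2·0.4037) = 10.28, so K_p = 105.7/7.8 = 13.5.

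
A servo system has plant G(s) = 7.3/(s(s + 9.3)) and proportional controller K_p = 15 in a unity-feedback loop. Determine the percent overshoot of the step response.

21%

From 1 + K_pG(s) = 0: s² + 9.3s + 109.5 = 0 ⇒ ω_n = 10.46, ζ = 0.4444.
%OS = 100·exp(−πζ/√(1−ζ²)) = 100·exp(−π·0.4444/√0.8025) = 21%.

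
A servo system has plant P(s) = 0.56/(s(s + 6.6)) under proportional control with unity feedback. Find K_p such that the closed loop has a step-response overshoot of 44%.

K_p = 304

From %OS = 100·exp(−πζ/√(1−ζ²)) = 44%, ζ = −ln(0.44)/√(π²+ln²(0.44)) = 0.2528.
Characteristic equation s² + 6.6s + 0.56K_p = 0 gives ζ = 6.6/(2√(0.56K_p)).
Setting ζ = 0.2528: √(0.56K_p) = 6.6/(2·0.2528) = 13.05, so K_p = 170.4/0.56 = 304.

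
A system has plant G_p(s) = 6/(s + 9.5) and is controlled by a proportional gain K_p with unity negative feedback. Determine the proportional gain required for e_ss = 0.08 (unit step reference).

K_p = 18.2

For a type-0 loop with proportional control, e_ss = 1/(1 + K_p·G_p(0)).
G_p(0) = 0.6316. Require 1/(1 + K_p·0.6316) = 0.08, so 1 + 0.6316·K_p = 12.5.
K_p = (12.5 − 1)/0.6316 = 18.2.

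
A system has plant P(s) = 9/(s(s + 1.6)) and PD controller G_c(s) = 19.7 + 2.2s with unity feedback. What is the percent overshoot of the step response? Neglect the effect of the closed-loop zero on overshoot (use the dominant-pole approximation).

Forward path: (19.7 + 2.2s)·9/(s(s+1.6)). The closed-loop characteristic equation is s² + (1.6 + 9·2.2)s + 9·19.7 = 0.
That is s² + 21.4s + 177.3 = 0, so ω_n = 13.32 rad/s and ζ = 21.4/(2·13.32) = 0.8036.
%OS = 100·exp(−πζ/√(1−ζ²)) = 1.44%.

1.44%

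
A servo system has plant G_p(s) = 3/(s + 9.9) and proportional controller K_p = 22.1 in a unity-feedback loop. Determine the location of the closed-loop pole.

s = -76.2

Closed-loop transfer function: T(s) = K_p·G_p(s)/(1 + K_p·G_p(s)) = 66.3/(s + 9.9 + 66.3) = 66.3/(s + 76.2).
The closed-loop pole is at s = −76.2.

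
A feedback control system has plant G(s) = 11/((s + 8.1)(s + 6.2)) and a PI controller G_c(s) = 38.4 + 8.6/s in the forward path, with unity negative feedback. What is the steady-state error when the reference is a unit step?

The open loop G_c(s)G(s) has a pole at the origin (type 1), so the static position error constant is infinite and e_ss = 1/(1+∞) = 0.

0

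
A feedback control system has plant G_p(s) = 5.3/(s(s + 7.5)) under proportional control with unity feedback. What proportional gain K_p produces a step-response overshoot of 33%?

K_p = 24

From %OS = 100·exp(−πζ/√(1−ζ²)) = 33%, ζ = −ln(0.33)/√(π²+ln²(0.33)) = 0.3328.
Characteristic equation s² + 7.5s + 5.3K_p = 0 gives ζ = 7.5/(2√(5.3K_p)).
Setting ζ = 0.3328: √(5.3K_p) = 7.5/(2·0.3328) = 11.27, so K_p = 127/5.3 = 24.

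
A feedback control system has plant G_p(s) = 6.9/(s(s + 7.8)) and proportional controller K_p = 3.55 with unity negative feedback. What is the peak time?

T_p = 1.03 s

From 1 + K_pG_p(s) = 0: s² + 7.8s + 24.5 = 0 ⇒ ω_n = 4.949, ζ = 0.788.
Damped frequency ω_d = ω_n√(1−ζ²) = 3.047 rad/s, so peak time T_p = π/ω_d = 1.03 s.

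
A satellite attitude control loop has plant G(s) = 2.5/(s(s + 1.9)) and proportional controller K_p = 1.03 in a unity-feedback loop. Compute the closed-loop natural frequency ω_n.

1 + K_p·G(s) = 0 gives s² + 1.9s + 2.575 = 0.
So ω_n² = 2.575 ⇒ ω_n = 1.605 rad/s, and ζ = 1.9/(2ω_n) = 0.592.

ω_n = 1.6 rad/s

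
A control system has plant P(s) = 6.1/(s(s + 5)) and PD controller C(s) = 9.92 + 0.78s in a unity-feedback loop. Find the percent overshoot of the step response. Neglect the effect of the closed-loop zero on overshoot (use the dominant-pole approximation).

7.97%

Forward path: (9.92 + 0.78s)·6.1/(s(s+5)). The closed-loop characteristic equation is s² + (5 + 6.1·0.78)s + 6.1·9.92 = 0.
That is s² + 9.758s + 60.51 = 0, so ω_n = 7.779 rad/s and ζ = 9.758/(2·7.779) = 0.6272.
%OS = 100·exp(−πζ/√(1−ζ²)) = 7.97%.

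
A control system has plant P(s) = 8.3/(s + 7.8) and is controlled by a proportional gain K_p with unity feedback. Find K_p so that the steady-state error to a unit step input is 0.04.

The loop is type 0, so e_ss(step) = 1/(1 + K_pos) with K_pos = K_p·P(0).
P(0) = 1.064. Require 1/(1 + K_p·1.064) = 0.04, so 1 + 1.064·K_p = 25.
K_p = (25 − 1)/1.064 = 22.6.

K_p = 22.6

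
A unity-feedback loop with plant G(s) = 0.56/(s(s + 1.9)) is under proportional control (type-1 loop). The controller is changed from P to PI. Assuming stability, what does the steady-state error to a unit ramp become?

The integrator raises the loop to type 2, so K_v → ∞ and e_ss to a ramp is zero.

0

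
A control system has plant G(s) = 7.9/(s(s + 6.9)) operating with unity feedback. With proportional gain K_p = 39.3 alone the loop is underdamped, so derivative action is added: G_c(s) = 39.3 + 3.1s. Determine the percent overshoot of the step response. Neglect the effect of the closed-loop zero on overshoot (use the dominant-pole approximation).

Forward path: (39.3 + 3.1s)·7.9/(s(s+6.9)). The closed-loop characteristic equation is s² + (6.9 + 7.9·3.1)s + 7.9·39.3 = 0.
That is s² + 31.39s + 310.5 = 0, so ω_n = 17.62 rad/s and ζ = 31.39/(2·17.62) = 0.8907.
%OS = 100·exp(−πζ/√(1−ζ²)) = 0.212%.

0.212%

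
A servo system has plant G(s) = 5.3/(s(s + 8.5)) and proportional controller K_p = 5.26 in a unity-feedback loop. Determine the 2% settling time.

From 1 + K_pG(s) = 0: s² + 8.5s + 27.88 = 0 ⇒ ω_n = 5.28, ζ = 0.8049.
2% settling time T_s ≈ 4/(ζω_n) = 4/4.25 = 0.941 s.

T_s ≈ 0.941 s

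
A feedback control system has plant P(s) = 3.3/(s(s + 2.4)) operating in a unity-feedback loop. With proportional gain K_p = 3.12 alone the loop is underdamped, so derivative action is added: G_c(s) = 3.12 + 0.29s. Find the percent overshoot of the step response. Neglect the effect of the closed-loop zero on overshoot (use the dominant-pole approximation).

14.5%

Forward path: (3.12 + 0.29s)·3.3/(s(s+2.4)). The closed-loop characteristic equation is s² + (2.4 + 3.3·0.29)s + 3.3·3.12 = 0.
That is s² + 3.357s + 10.3 = 0, so ω_n = 3.209 rad/s and ζ = 3.357/(2·3.209) = 0.5231.
%OS = 100·exp(−πζ/√(1−ζ²)) = 14.5%.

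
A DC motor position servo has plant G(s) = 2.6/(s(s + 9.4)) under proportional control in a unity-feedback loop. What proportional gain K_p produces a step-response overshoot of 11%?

K_p = 25.7

From %OS = 100·exp(−πζ/√(1−ζ²)) = 11%, ζ = −ln(0.11)/√(π²+ln²(0.11)) = 0.5749.
Characteristic equation s² + 9.4s + 2.6K_p = 0 gives ζ = 9.4/(2√(2.6K_p)).
Setting ζ = 0.5749: √(2.6K_p) = 9.4/(2·0.5749) = 8.176, so K_p = 66.84/2.6 = 25.7.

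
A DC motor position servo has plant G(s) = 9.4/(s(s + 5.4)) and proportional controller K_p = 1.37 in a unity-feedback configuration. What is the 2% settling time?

T_s ≈ 1.48 s

Closed-loop characteristic equation: s² + 5.4s + 12.88 = 0, so ω_n = 3.589 rad/s and ζ = 5.4/(2·3.589) = 0.7524.
2% settling time T_s ≈ 4/(ζω_n) = 4/2.7 = 1.48 s.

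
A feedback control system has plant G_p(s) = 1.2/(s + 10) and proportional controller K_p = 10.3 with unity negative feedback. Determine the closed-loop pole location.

s = -22.36

Closed-loop transfer function: T(s) = K_p·G_p(s)/(1 + K_p·G_p(s)) = 12.36/(s + 10 + 12.36) = 12.36/(s + 22.36).
The closed-loop pole is at s = −22.36.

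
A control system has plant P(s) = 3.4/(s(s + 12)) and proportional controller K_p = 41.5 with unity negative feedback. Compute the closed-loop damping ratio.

ζ = 0.505

1 + K_p·P(s) = 0 gives s² + 12s + 141.1 = 0.
Matching s² + 2ζω_n s + ω_n²: ω_n = √141.1 = 11.88 rad/s and 2ζω_n = 12, so ζ = 12/(2·11.88) = 0.505.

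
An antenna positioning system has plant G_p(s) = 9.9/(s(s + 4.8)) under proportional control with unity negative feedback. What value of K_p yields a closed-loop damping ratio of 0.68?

K_p = 1.26

Closed-loop characteristic equation: s² + 4.8s + K_p·9.9 = 0.
So ω_n = √(9.9K_p) and 2ζω_n = 4.8, giving ζ = 4.8/(2√(9.9K_p)).
Setting ζ = 0.68: √(9.9K_p) = 4.8/(2·0.68) = 3.529, so K_p = 12.46/9.9 = 1.26.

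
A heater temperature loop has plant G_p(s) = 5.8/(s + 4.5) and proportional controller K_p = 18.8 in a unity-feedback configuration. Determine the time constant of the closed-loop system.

τ = 0.00881 s

Closed-loop transfer function: T(s) = K_p·G_p(s)/(1 + K_p·G_p(s)) = 109/(s + 4.5 + 109) = 109/(s + 113.5).
Time constant τ = 1/113.5 = 0.00881 s.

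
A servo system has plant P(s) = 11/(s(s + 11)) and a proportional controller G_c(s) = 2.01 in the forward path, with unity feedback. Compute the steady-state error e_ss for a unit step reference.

The open loop G_c(s)P(s) has a pole at the origin (type 1), so the static position error constant is infinite and e_ss = 1/(1+∞) = 0.

0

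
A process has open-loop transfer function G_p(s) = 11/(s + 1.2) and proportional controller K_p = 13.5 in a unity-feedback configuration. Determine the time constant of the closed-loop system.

Closed-loop transfer function: T(s) = K_p·G_p(s)/(1 + K_p·G_p(s)) = 148.5/(s + 1.2 + 148.5) = 148.5/(s + 149.7).
Time constant τ = 1/149.7 = 0.00668 s.

τ = 0.00668 s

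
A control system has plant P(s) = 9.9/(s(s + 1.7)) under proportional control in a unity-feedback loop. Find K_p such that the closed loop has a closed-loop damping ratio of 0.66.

Closed-loop characteristic equation: s² + 1.7s + K_p·9.9 = 0.
So ω_n = √(9.9K_p) and 2ζω_n = 1.7, giving ζ = 1.7/(2√(9.9K_p)).
Setting ζ = 0.66: √(9.9K_p) = 1.7/(2·0.66) = 1.288, so K_p = 1.659/9.9 = 0.168.

K_p = 0.168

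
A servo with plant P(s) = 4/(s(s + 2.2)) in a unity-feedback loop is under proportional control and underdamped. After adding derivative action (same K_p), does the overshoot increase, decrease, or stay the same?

With PD the characteristic equation becomes s² + (a + K·K_d)s + K·K_p = 0; the damping term grows, ζ rises, overshoot falls.

decrease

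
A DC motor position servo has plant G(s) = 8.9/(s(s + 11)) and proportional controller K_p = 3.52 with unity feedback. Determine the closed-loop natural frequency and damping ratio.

1 + K_p·G(s) = 0 gives s² + 11s + 31.33 = 0.
So ω_n² = 31.33 ⇒ ω_n = 5.597 rad/s, and ζ = 11/(2ω_n) = 0.983.

ω_n = 5.6 rad/s, ζ = 0.983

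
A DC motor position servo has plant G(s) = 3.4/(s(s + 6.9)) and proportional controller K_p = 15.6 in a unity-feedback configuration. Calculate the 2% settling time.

From 1 + K_pG(s) = 0: s² + 6.9s + 53.04 = 0 ⇒ ω_n = 7.283, ζ = 0.4737.
2% settling time T_s ≈ 4/(ζω_n) = 4/3.45 = 1.16 s.

T_s ≈ 1.16 s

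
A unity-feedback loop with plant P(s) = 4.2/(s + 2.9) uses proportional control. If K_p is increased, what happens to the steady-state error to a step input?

decrease

e_ss = 1/(1 + K_p·P(0)); a larger K_p raises the denominator, so e_ss decreases.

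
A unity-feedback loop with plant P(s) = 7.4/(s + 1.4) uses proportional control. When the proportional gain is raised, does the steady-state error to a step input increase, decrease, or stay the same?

e_ss = 1/(1 + K_p·P(0)); a larger K_p raises the denominator, so e_ss decreases.

decrease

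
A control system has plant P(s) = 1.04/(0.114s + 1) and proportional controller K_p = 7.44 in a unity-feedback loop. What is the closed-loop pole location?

s = -76.65

Closed loop: T(s) = K_p·P/(1+K_p·P) = 7.738/(0.114s + 1 + 7.738), with pole at s = −(1 + 7.738)/0.114 = −76.65.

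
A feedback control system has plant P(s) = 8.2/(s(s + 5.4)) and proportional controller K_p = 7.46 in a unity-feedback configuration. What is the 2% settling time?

The closed-loop denominator s² + 5.4s + 61.17 gives ω_n = √61.17 = 7.821 and ζ = 5.4/(2ω_n) = 0.3452.
2% settling time T_s ≈ 4/(ζω_n) = 4/2.7 = 1.48 s.

T_s ≈ 1.48 s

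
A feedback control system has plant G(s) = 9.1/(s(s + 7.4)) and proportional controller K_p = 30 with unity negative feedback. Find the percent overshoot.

Closed-loop characteristic equation: s² + 7.4s + 273 = 0, so ω_n = 16.52 rad/s and ζ = 7.4/(2·16.52) = 0.2239.
%OS = 100·exp(−πζ/√(1−ζ²)) = 100·exp(−π·0.2239/√0.9499) = 48.6%.

48.6%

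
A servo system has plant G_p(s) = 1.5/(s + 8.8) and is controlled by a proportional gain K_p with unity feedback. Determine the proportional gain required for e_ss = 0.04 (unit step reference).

For a type-0 loop with proportional control, e_ss = 1/(1 + K_p·G_p(0)).
G_p(0) = 0.1705. Require 1/(1 + K_p·0.1705) = 0.04, so 1 + 0.1705·K_p = 25.
K_p = (25 − 1)/0.1705 = 141.

K_p = 141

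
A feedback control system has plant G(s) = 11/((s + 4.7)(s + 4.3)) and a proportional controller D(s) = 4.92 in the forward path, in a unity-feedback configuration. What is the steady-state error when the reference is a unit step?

The loop is type 0. Static position error constant K_pos = D(0)·G(0) = 4.92·0.5443 = 2.678.
Steady-state error to a unit step: e_ss = 1/(1+K_pos) = 1/3.678 = 0.272.

0.272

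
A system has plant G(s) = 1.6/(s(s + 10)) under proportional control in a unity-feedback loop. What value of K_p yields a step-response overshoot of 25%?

K_p = 95.9

From %OS = 100·exp(−πζ/√(1−ζ²)) = 25%, ζ = −ln(0.25)/√(π²+ln²(0.25)) = 0.4037.
Characteristic equation s² + 10s + 1.6K_p = 0 gives ζ = 10/(2√(1.6K_p)).
Setting ζ = 0.4037: √(1.6K_p) = 10/(2·0.4037) = 12.39, so K_p = 153.4/1.6 = 95.9.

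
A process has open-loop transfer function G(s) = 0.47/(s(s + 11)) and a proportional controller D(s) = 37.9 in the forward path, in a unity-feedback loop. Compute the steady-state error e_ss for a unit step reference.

0

The open loop D(s)G(s) has a pole at the origin (type 1), so the static position error constant is infinite and e_ss = 1/(1+∞) = 0.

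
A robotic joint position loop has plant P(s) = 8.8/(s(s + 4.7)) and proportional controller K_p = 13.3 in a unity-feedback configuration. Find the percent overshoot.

Closed-loop characteristic equation: s² + 4.7s + 117 = 0, so ω_n = 10.82 rad/s and ζ = 4.7/(2·10.82) = 0.2172.
%OS = 100·exp(−πζ/√(1−ζ²)) = 100·exp(−π·0.2172/√0.9528) = 49.7%.

49.7%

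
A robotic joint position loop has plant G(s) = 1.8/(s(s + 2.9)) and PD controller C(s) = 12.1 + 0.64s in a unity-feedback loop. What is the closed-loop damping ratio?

ζ = 0.434

Forward path: (12.1 + 0.64s)·1.8/(s(s+2.9)). The closed-loop characteristic equation is s² + (2.9 + 1.8·0.64)s + 1.8·12.1 = 0.
That is s² + 4.052s + 21.78 = 0, so ω_n = 4.667 rad/s and ζ = 4.052/(2·4.667) = 0.4341.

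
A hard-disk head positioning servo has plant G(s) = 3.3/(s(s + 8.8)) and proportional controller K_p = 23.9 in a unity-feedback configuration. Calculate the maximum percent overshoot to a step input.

From 1 + K_pG(s) = 0: s² + 8.8s + 78.87 = 0 ⇒ ω_n = 8.881, ζ = 0.4954.
%OS = 100·exp(−πζ/√(1−ζ²)) = 100·exp(−π·0.4954/√0.7545) = 16.7%.

16.7%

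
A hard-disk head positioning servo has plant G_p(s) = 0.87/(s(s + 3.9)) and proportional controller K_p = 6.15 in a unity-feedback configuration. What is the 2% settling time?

T_s ≈ 2.05 s

Closed-loop characteristic equation: s² + 3.9s + 5.351 = 0, so ω_n = 2.313 rad/s and ζ = 3.9/(2·2.313) = 0.843.
2% settling time T_s ≈ 4/(ζω_n) = 4/1.95 = 2.05 s.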